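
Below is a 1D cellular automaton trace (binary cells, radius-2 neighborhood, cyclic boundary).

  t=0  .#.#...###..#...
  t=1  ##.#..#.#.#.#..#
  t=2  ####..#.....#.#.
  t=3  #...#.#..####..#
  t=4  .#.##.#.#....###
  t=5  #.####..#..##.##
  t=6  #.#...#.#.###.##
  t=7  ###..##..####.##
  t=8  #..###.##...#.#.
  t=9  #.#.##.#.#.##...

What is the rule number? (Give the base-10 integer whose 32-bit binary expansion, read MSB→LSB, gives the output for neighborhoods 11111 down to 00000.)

  [31] ##### => #  t=7,i=0
  [30] ####. => .  t=2,i=2
  [29] ###.# => #  t=1,i=1
  [28] ###.. => .  t=0,i=9
  [27] ##.## => .  t=5,i=1
  [26] ##.#. => #  t=1,i=2
  [25] ##..# => #  t=0,i=10
  [24] ##... => #  t=3,i=1
  [23] #.### => #  t=2,i=0
  [22] #.##. => #  t=4,i=3
  [21] #.#.# => .  t=1,i=8
  [20] #.#.. => #  t=0,i=3
  [19] #..## => #  t=1,i=14
  [18] #..#. => .  t=0,i=11
  [17] #...# => .  t=0,i=5
  [16] #.... => .  t=0,i=14
  [15] .#### => .  t=2,i=1
  [14] .###. => #  t=0,i=8
  [13] .##.# => #  t=4,i=4
  [12] .##.. => .  t=3,i=0
  [11] .#.## => #  t=2,i=15
  [10] .#.#. => .  t=0,i=2
  [9] .#..# => .  t=1,i=4
  [8] .#... => .  t=0,i=4
  [7] ..### => .  t=0,i=7
  [6] ..##. => #  t=3,i=15
  [5] ..#.# => #  t=0,i=1
  [4] ..#.. => #  t=0,i=12
  [3] ...## => #  t=0,i=6
  [2] ...#. => #  t=0,i=0
  [1] ....# => #  t=0,i=15
  [0] ..... => #  t=2,i=9
  bits 10100111110110000110100001111111 = 2815977599

2815977599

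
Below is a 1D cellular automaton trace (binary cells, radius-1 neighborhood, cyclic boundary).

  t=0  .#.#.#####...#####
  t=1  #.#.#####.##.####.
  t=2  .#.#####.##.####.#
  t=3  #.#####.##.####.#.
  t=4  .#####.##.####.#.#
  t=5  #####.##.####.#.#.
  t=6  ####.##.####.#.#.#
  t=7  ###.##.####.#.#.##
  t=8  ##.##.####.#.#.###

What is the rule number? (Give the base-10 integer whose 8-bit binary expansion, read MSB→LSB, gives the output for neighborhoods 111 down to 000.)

  ### -> #   bit 7 = 1  t=0,i=6
  ##. -> .   bit 6 = 0  t=0,i=9
  #.# -> #   bit 5 = 1  t=0,i=0
  #.. -> #   bit 4 = 1  t=0,i=10
  .## -> #   bit 3 = 1  t=0,i=5
  .#. -> .   bit 2 = 0  t=0,i=1
  ..# -> .   bit 1 = 0  t=0,i=12
  ... -> #   bit 0 = 1  t=0,i=11
  bits 10111001 = 185

185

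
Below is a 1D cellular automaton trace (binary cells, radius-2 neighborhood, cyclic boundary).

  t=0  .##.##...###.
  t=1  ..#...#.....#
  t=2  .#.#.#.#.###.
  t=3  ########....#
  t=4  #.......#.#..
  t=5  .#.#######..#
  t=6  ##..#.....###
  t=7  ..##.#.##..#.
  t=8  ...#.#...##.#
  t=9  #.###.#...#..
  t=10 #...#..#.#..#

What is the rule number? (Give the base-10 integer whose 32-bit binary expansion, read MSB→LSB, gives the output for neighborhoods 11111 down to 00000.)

  ##### -> .   bit 31 = 0  t=3,i=1
  ####. -> .   bit 30 = 0  t=3,i=6
  ###.# -> #   bit 29 = 1  t=9,i=4
  ###.. -> .   bit 28 = 0  t=0,i=11
  ##.## -> .   bit 27 = 0  t=0,i=3
  ##.#. -> .   bit 26 = 0  t=7,i=4
  ##..# -> #   bit 25 = 1  t=0,i=12
  ##... -> #   bit 24 = 1  t=0,i=6
  #.### -> .   bit 23 = 0  t=2,i=9
  #.##. -> .   bit 22 = 0  t=0,i=4
  #.#.# -> #   bit 21 = 1  t=2,i=3
  #.#.. -> .   bit 20 = 0  t=4,i=10
  #..## -> .   bit 19 = 0  t=0,i=0
  #..#. -> #   bit 18 = 1  t=1,i=1
  #...# -> .   bit 17 = 0  t=0,i=7
  #.... -> .   bit 16 = 0  t=1,i=8
  .#### -> #   bit 15 = 1  t=3,i=0
  .###. -> .   bit 14 = 0  t=0,i=10
  .##.# -> #   bit 13 = 1  t=0,i=2
  .##.. -> .   bit 12 = 0  t=0,i=5
  .#.## -> .   bit 11 = 0  t=2,i=8
  .#.#. -> #   bit 10 = 1  t=2,i=2
  .#..# -> .   bit 9 = 0  t=1,i=0
  .#... -> #   bit 8 = 1  t=1,i=3
  ..### -> .   bit 7 = 0  t=0,i=9
  ..##. -> .   bit 6 = 0  t=0,i=1
  ..#.# -> #   bit 5 = 1  t=2,i=1
  ..#.. -> .   bit 4 = 0  t=1,i=2
  ...## -> .   bit 3 = 0  t=0,i=8
  ...#. -> #   bit 2 = 1  t=1,i=5
  ....# -> #   bit 1 = 1  t=1,i=10
  ..... -> #   bit 0 = 1  t=1,i=9
  bits 00100011001001001010010100100111 = 589604135

589604135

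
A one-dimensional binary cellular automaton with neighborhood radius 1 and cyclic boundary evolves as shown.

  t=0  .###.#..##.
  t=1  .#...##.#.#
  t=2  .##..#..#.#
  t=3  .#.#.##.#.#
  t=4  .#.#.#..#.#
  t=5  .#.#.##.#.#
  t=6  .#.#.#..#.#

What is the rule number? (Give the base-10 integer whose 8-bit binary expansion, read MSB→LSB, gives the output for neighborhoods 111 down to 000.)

  ###|.  b7=0 t=0,i=2
  ##.|.  b6=0 t=0,i=3
  #.#|.  b5=0 t=0,i=4
  #..|#  b4=1 t=0,i=6
  .##|#  b3=1 t=0,i=1
  .#.|#  b2=1 t=0,i=5
  ..#|.  b1=0 t=0,i=0
  ...|.  b0=0 t=1,i=3
  bits 00011100 = 28

28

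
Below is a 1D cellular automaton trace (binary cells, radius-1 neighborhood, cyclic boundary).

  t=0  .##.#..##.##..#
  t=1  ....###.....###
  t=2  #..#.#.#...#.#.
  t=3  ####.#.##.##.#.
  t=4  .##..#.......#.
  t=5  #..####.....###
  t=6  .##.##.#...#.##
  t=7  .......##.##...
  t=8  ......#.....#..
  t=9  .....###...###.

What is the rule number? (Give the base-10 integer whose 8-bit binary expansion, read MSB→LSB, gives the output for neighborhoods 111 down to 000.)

150

  [7] ### => #  t=1,i=5
  [6] ##. => .  t=0,i=2
  [5] #.# => .  t=0,i=0
  [4] #.. => #  t=0,i=5
  [3] .## => .  t=0,i=1
  [2] .#. => #  t=0,i=4
  [1] ..# => #  t=0,i=6
  [0] ... => .  t=1,i=1
  bits 10010110 = 150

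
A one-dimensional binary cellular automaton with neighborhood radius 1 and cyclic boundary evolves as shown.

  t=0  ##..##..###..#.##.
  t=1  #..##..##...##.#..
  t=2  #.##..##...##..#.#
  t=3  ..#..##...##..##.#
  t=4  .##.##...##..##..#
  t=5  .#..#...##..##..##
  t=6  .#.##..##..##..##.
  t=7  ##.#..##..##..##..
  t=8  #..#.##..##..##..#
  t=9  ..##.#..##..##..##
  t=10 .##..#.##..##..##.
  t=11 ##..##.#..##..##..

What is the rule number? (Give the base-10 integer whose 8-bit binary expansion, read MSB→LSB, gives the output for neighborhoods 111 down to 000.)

  ### -> .   bit 7 = 0  t=0,i=9
  ##. -> .   bit 6 = 0  t=0,i=1
  #.# -> .   bit 5 = 0  t=0,i=14
  #.. -> .   bit 4 = 0  t=0,i=2
  .## -> #   bit 3 = 1  t=0,i=0
  .#. -> #   bit 2 = 1  t=0,i=13
  ..# -> #   bit 1 = 1  t=0,i=3
  ... -> .   bit 0 = 0  t=1,i=10
  bits 00001110 = 14

14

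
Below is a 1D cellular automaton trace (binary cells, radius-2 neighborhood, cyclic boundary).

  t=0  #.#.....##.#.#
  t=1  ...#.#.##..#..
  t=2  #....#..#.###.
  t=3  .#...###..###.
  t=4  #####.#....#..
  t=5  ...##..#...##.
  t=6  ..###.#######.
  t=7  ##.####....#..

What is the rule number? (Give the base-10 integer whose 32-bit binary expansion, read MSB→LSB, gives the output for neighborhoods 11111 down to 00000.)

  [31] ##### => .  t=4,i=2
  [30] ####. => #  t=4,i=3
  [29] ###.# => #  t=2,i=12
  [28] ###.. => .  t=3,i=7
  [27] ##.## => #  t=6,i=5
  [26] ##.#. => .  t=0,i=1
  [25] ##..# => .  t=1,i=9
  [24] ##... => .  t=5,i=13
  [23] #.### => #  t=2,i=10
  [22] #.##. => .  t=0,i=13
  [21] #.#.# => #  t=0,i=11
  [20] #.#.. => .  t=0,i=2
  [19] #..## => .  t=3,i=9
  [18] #..#. => #  t=1,i=10
  [17] #...# => #  t=3,i=3
  [16] #.... => .  t=0,i=4
  [15] .#### => .  t=4,i=1
  [14] .###. => #  t=2,i=11
  [13] .##.# => .  t=0,i=0
  [12] .##.. => #  t=1,i=8
  [11] .#.## => .  t=0,i=12
  [10] .#.#. => .  t=1,i=4
  [9] .#..# => #  t=2,i=6
  [8] .#... => #  t=0,i=3
  [7] ..### => .  t=3,i=5
  [6] ..##. => #  t=0,i=8
  [5] ..#.# => .  t=1,i=3
  [4] ..#.. => #  t=1,i=11
  [3] ...## => #  t=0,i=7
  [2] ...#. => .  t=1,i=2
  [1] ....# => .  t=0,i=6
  [0] ..... => #  t=0,i=5
  bits 01101000101001100101001101011001 = 1755730777

1755730777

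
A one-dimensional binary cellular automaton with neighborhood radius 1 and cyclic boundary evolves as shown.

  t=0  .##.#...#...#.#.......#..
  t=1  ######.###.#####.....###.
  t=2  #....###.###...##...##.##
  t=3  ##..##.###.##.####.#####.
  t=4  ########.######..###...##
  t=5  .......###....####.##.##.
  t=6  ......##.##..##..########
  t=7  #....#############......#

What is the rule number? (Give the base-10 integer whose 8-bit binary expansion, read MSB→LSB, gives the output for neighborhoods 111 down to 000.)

126

  [7] ### => .  t=1,i=1
  [6] ##. => #  t=0,i=2
  [5] #.# => #  t=0,i=3
  [4] #.. => #  t=0,i=5
  [3] .## => #  t=0,i=1
  [2] .#. => #  t=0,i=4
  [1] ..# => #  t=0,i=0
  [0] ... => .  t=0,i=6
  bits 01111110 = 126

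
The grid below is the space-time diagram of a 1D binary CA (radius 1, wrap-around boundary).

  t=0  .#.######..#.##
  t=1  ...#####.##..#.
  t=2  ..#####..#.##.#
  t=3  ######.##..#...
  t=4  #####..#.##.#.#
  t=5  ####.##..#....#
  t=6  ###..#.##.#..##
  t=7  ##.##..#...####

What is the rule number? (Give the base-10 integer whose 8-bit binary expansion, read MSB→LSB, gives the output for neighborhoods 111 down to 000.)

  ### -> #   bit 7 = 1  t=0,i=4
  ##. -> .   bit 6 = 0  t=0,i=8
  #.# -> .   bit 5 = 0  t=0,i=0
  #.. -> #   bit 4 = 1  t=0,i=9
  .## -> #   bit 3 = 1  t=0,i=3
  .#. -> .   bit 2 = 0  t=0,i=1
  ..# -> #   bit 1 = 1  t=0,i=10
  ... -> .   bit 0 = 0  t=1,i=0
  bits 10011010 = 154

154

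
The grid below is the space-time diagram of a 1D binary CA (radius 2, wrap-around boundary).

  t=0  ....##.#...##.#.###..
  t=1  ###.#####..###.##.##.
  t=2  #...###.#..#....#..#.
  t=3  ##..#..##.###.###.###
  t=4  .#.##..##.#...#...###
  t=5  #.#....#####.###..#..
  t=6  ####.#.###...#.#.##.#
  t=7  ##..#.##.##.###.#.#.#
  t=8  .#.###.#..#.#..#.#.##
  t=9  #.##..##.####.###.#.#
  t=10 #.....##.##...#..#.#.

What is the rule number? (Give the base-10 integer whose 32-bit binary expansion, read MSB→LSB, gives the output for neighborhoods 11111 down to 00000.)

2509549047

  nb #####: next=#  (t=1,i=6, bit31=1)
  nb ####.: next=.  (t=1,i=7, bit30=0)
  nb ###.#: next=.  (t=1,i=2, bit29=0)
  nb ###..: next=#  (t=0,i=18, bit28=1)
  nb ##.##: next=.  (t=1,i=3, bit27=0)
  nb ##.#.: next=#  (t=0,i=6, bit26=1)
  nb ##..#: next=.  (t=1,i=9, bit25=0)
  nb ##...: next=#  (t=0,i=19, bit24=1)
  nb #.###: next=#  (t=0,i=16, bit23=1)
  nb #.##.: next=.  (t=1,i=15, bit22=0)
  nb #.#.#: next=.  (t=0,i=14, bit21=0)
  nb #.#..: next=#  (t=0,i=7, bit20=1)
  nb #..##: next=.  (t=1,i=10, bit19=0)
  nb #..#.: next=#  (t=2,i=10, bit18=1)
  nb #...#: next=.  (t=0,i=9, bit17=0)
  nb #....: next=.  (t=0,i=20, bit16=0)
  nb .####: next=#  (t=1,i=5, bit15=1)
  nb .###.: next=.  (t=0,i=17, bit14=0)
  nb .##.#: next=#  (t=0,i=5, bit13=1)
  nb .##..: next=.  (t=4,i=4, bit12=0)
  nb .#.##: next=#  (t=0,i=15, bit11=1)
  nb .#.#.: next=#  (t=2,i=20, bit10=1)
  nb .#..#: next=.  (t=2,i=9, bit9=0)
  nb .#...: next=#  (t=0,i=8, bit8=1)
  nb ..###: next=#  (t=1,i=11, bit7=1)
  nb ..##.: next=#  (t=0,i=4, bit6=1)
  nb ..#.#: next=#  (t=2,i=19, bit5=1)
  nb ..#..: next=#  (t=2,i=11, bit4=1)
  nb ...##: next=.  (t=0,i=3, bit3=0)
  nb ...#.: next=#  (t=2,i=15, bit2=1)
  nb ....#: next=#  (t=0,i=2, bit1=1)
  nb .....: next=#  (t=0,i=0, bit0=1)
  bits 10010101100101001010110111110111 = 2509549047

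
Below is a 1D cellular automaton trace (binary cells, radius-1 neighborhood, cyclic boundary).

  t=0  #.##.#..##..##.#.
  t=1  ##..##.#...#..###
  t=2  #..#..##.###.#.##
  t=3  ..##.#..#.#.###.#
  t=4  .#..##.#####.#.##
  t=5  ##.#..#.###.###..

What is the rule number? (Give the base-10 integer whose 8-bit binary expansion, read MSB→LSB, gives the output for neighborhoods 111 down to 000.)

  ###|#  b7=1 t=1,i=0
  ##.|.  b6=0 t=0,i=3
  #.#|#  b5=1 t=0,i=1
  #..|.  b4=0 t=0,i=6
  .##|.  b3=0 t=0,i=2
  .#.|#  b2=1 t=0,i=0
  ..#|#  b1=1 t=0,i=7
  ...|#  b0=1 t=1,i=9
  bits 10100111 = 167

167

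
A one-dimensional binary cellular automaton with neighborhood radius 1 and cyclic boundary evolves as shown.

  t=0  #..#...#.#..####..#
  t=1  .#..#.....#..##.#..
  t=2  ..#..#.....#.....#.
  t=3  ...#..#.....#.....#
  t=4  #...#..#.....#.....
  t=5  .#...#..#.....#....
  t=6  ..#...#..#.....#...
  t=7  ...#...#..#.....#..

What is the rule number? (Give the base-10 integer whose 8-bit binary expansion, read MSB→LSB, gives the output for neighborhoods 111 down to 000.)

  ### -> #   bit 7 = 1  t=0,i=13
  ##. -> .   bit 6 = 0  t=0,i=0
  #.# -> .   bit 5 = 0  t=0,i=8
  #.. -> #   bit 4 = 1  t=0,i=1
  .## -> .   bit 3 = 0  t=0,i=12
  .#. -> .   bit 2 = 0  t=0,i=3
  ..# -> .   bit 1 = 0  t=0,i=2
  ... -> .   bit 0 = 0  t=0,i=5
  bits 10010000 = 144

144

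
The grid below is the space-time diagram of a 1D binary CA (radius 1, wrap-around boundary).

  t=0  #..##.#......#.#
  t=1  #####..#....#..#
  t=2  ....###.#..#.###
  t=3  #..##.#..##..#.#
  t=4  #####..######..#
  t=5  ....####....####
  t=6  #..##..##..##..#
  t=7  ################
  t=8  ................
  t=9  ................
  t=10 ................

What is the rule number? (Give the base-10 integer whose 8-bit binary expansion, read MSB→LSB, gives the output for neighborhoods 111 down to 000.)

90

  ###|.  b7=0 t=1,i=0
  ##.|#  b6=1 t=0,i=0
  #.#|.  b5=0 t=0,i=5
  #..|#  b4=1 t=0,i=1
  .##|#  b3=1 t=0,i=3
  .#.|.  b2=0 t=0,i=6
  ..#|#  b1=1 t=0,i=2
  ...|.  b0=0 t=0,i=8
  bits 01011010 = 90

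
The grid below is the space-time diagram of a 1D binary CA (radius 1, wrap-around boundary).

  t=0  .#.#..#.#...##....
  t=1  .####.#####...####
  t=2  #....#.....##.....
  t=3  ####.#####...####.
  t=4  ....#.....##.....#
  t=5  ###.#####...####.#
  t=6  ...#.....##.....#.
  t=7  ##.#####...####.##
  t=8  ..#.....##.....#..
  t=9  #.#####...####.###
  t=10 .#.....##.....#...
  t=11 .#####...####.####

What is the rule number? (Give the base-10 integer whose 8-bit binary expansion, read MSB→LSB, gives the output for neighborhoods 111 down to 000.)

53

  nb ###: next=.  (t=1,i=2, bit7=0)
  nb ##.: next=.  (t=0,i=13, bit6=0)
  nb #.#: next=#  (t=0,i=2, bit5=1)
  nb #..: next=#  (t=0,i=4, bit4=1)
  nb .##: next=.  (t=0,i=12, bit3=0)
  nb .#.: next=#  (t=0,i=1, bit2=1)
  nb ..#: next=.  (t=0,i=0, bit1=0)
  nb ...: next=#  (t=0,i=10, bit0=1)
  bits 00110101 = 53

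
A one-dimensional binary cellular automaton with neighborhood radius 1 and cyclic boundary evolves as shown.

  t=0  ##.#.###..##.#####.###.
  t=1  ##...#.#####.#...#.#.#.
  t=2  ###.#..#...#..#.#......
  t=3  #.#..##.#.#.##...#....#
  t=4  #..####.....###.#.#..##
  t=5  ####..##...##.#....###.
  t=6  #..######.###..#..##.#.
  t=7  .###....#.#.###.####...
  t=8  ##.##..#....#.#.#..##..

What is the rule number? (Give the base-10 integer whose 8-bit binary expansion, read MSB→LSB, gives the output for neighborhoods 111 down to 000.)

  ###|.  b7=0 t=0,i=6
  ##.|#  b6=1 t=0,i=1
  #.#|.  b5=0 t=0,i=2
  #..|#  b4=1 t=0,i=8
  .##|#  b3=1 t=0,i=0
  .#.|.  b2=0 t=0,i=3
  ..#|#  b1=1 t=0,i=9
  ...|.  b0=0 t=1,i=3
  bits 01011010 = 90

90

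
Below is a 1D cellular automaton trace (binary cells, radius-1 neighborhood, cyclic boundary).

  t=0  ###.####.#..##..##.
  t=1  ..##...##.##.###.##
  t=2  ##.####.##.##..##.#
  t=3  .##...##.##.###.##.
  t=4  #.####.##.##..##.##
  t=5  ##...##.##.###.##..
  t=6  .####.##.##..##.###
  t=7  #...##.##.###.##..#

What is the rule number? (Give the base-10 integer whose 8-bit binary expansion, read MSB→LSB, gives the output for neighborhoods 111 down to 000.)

  [7] ### => .  t=0,i=1
  [6] ##. => #  t=0,i=2
  [5] #.# => #  t=0,i=3
  [4] #.. => #  t=0,i=10
  [3] .## => .  t=0,i=0
  [2] .#. => .  t=0,i=9
  [1] ..# => #  t=0,i=11
  [0] ... => #  t=1,i=5
  bits 01110011 = 115

115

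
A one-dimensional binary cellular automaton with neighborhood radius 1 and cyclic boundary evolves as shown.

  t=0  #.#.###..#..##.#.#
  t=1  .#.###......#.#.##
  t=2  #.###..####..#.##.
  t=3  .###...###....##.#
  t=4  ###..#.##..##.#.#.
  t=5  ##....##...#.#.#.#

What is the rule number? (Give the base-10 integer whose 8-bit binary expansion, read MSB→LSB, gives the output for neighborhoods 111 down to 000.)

169

  ###|#  b7=1 t=0,i=5
  ##.|.  b6=0 t=0,i=0
  #.#|#  b5=1 t=0,i=1
  #..|.  b4=0 t=0,i=7
  .##|#  b3=1 t=0,i=4
  .#.|.  b2=0 t=0,i=2
  ..#|.  b1=0 t=0,i=8
  ...|#  b0=1 t=1,i=7
  bits 10101001 = 169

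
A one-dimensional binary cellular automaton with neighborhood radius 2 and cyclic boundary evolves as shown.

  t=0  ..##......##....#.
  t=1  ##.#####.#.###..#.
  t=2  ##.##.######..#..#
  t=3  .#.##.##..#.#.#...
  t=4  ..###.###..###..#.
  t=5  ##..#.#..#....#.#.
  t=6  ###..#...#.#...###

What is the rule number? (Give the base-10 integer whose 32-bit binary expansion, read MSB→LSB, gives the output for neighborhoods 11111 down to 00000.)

  #####|.  b31=0 t=1,i=5
  ####.|#  b30=1 t=1,i=6
  ###.#|#  b29=1 t=1,i=7
  ###..|.  b28=0 t=1,i=13
  ##.##|.  b27=0 t=1,i=2
  ##.#.|#  b26=1 t=1,i=8
  ##..#|#  b25=1 t=1,i=14
  ##...|#  b24=1 t=0,i=4
  #.###|#  b23=1 t=1,i=3
  #.##.|#  b22=1 t=1,i=0
  #.#.#|#  b21=1 t=1,i=9
  #.#..|.  b20=0 t=3,i=14
  #..##|.  b19=0 t=2,i=16
  #..#.|.  b18=0 t=1,i=15
  #...#|#  b17=1 t=0,i=0
  #....|#  b16=1 t=0,i=5
  .####|#  b15=1 t=1,i=4
  .###.|.  b14=0 t=1,i=12
  .##.#|#  b13=1 t=1,i=1
  .##..|#  b12=1 t=0,i=3
  .#.##|#  b11=1 t=1,i=10
  .#.#.|#  b10=1 t=3,i=11
  .#..#|.  b9=0 t=2,i=15
  .#...|.  b8=0 t=0,i=17
  ..###|.  b7=0 t=2,i=17
  ..##.|.  b6=0 t=0,i=2
  ..#.#|.  b5=0 t=1,i=16
  ..#..|#  b4=1 t=0,i=16
  ...##|#  b3=1 t=0,i=1
  ...#.|.  b2=0 t=0,i=15
  ....#|.  b1=0 t=0,i=8
  .....|#  b0=1 t=0,i=6
  bits 01100111111000111011110000011001 = 1742978073

1742978073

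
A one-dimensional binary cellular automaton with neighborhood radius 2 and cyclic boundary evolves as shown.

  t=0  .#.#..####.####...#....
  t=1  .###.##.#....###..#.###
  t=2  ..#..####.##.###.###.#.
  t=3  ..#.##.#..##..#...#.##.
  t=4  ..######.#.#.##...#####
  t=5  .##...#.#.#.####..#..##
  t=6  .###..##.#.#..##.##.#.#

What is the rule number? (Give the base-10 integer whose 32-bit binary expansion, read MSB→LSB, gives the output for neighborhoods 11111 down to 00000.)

  ##### -> .   bit 31 = 0  t=4,i=4
  ####. -> #   bit 30 = 1  t=0,i=8
  ###.# -> .   bit 29 = 0  t=0,i=9
  ###.. -> #   bit 28 = 1  t=0,i=14
  ##.## -> .   bit 27 = 0  t=0,i=10
  ##.#. -> #   bit 26 = 1  t=1,i=7
  ##..# -> .   bit 25 = 0  t=1,i=16
  ##... -> #   bit 24 = 1  t=0,i=15
  #.### -> .   bit 23 = 0  t=0,i=11
  #.##. -> #   bit 22 = 1  t=1,i=5
  #.#.# -> .   bit 21 = 0  t=4,i=9
  #.#.. -> #   bit 20 = 1  t=0,i=3
  #..## -> #   bit 19 = 1  t=0,i=5
  #..#. -> #   bit 18 = 1  t=1,i=17
  #...# -> .   bit 17 = 0  t=0,i=16
  #.... -> #   bit 16 = 1  t=0,i=20
  .#### -> .   bit 15 = 0  t=0,i=7
  .###. -> #   bit 14 = 1  t=1,i=2
  .##.# -> #   bit 13 = 1  t=1,i=6
  .##.. -> #   bit 12 = 1  t=3,i=11
  .#.## -> #   bit 11 = 1  t=1,i=19
  .#.#. -> #   bit 10 = 1  t=0,i=2
  .#..# -> .   bit 9 = 0  t=0,i=4
  .#... -> .   bit 8 = 0  t=0,i=19
  ..### -> #   bit 7 = 1  t=0,i=6
  ..##. -> .   bit 6 = 0  t=3,i=10
  ..#.# -> #   bit 5 = 1  t=0,i=1
  ..#.. -> #   bit 4 = 1  t=0,i=18
  ...## -> .   bit 3 = 0  t=1,i=12
  ...#. -> .   bit 2 = 0  t=0,i=0
  ....# -> #   bit 1 = 1  t=0,i=22
  ..... -> #   bit 0 = 1  t=0,i=21
  bits 01010101010111010111110010110011 = 1432190131

1432190131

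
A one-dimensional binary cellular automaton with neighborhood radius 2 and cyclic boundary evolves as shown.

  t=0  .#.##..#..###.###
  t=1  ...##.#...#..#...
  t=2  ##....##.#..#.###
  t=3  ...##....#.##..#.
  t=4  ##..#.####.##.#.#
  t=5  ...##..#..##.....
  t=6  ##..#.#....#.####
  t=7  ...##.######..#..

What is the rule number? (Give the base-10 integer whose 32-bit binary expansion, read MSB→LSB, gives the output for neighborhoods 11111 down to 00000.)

  nb #####: next=.  (t=2,i=16, bit31=0)
  nb ####.: next=.  (t=2,i=0, bit30=0)
  nb ###.#: next=.  (t=0,i=12, bit29=0)
  nb ###..: next=.  (t=2,i=1, bit28=0)
  nb ##.##: next=#  (t=0,i=13, bit27=1)
  nb ##.#.: next=.  (t=0,i=0, bit26=0)
  nb ##..#: next=.  (t=0,i=5, bit25=0)
  nb ##...: next=.  (t=2,i=2, bit24=0)
  nb #.###: next=.  (t=0,i=14, bit23=0)
  nb #.##.: next=#  (t=0,i=3, bit22=1)
  nb #.#.#: next=.  (t=0,i=1, bit21=0)
  nb #.#..: next=#  (t=1,i=6, bit20=1)
  nb #..##: next=.  (t=0,i=9, bit19=0)
  nb #..#.: next=#  (t=0,i=6, bit18=1)
  nb #...#: next=.  (t=1,i=8, bit17=0)
  nb #....: next=#  (t=1,i=15, bit16=1)
  nb .####: next=#  (t=2,i=15, bit15=1)
  nb .###.: next=.  (t=0,i=11, bit14=0)
  nb .##.#: next=.  (t=1,i=4, bit13=0)
  nb .##..: next=#  (t=0,i=4, bit12=1)
  nb .#.##: next=.  (t=0,i=2, bit11=0)
  nb .#.#.: next=.  (t=6,i=5, bit10=0)
  nb .#..#: next=.  (t=0,i=8, bit9=0)
  nb .#...: next=#  (t=1,i=7, bit8=1)
  nb ..###: next=#  (t=0,i=10, bit7=1)
  nb ..##.: next=.  (t=1,i=3, bit6=0)
  nb ..#.#: next=#  (t=2,i=12, bit5=1)
  nb ..#..: next=.  (t=0,i=7, bit4=0)
  nb ...##: next=.  (t=1,i=2, bit3=0)
  nb ...#.: next=#  (t=1,i=9, bit2=1)
  nb ....#: next=#  (t=1,i=1, bit1=1)
  nb .....: next=#  (t=1,i=0, bit0=1)
  bits 00001000010101011001000110100111 = 139825575

139825575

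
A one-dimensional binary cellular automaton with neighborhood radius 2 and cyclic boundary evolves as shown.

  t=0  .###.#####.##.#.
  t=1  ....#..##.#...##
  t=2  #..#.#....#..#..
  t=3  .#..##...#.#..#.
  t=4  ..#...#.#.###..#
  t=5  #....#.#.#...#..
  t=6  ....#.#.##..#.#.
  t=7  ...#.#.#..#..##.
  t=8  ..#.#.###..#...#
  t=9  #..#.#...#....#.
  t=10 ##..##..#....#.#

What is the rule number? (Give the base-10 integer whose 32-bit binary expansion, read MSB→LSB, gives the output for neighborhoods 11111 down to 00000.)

  ##### -> #   bit 31 = 1  t=0,i=7
  ####. -> #   bit 30 = 1  t=0,i=8
  ###.# -> .   bit 29 = 0  t=0,i=3
  ###.. -> .   bit 28 = 0  t=4,i=12
  ##.## -> #   bit 27 = 1  t=0,i=4
  ##.#. -> .   bit 26 = 0  t=0,i=13
  ##..# -> #   bit 25 = 1  t=4,i=13
  ##... -> #   bit 24 = 1  t=1,i=0
  #.### -> .   bit 23 = 0  t=0,i=5
  #.##. -> .   bit 22 = 0  t=0,i=11
  #.#.# -> .   bit 21 = 0  t=4,i=8
  #.#.. -> #   bit 20 = 1  t=0,i=14
  #..## -> .   bit 19 = 0  t=0,i=0
  #..#. -> .   bit 18 = 0  t=2,i=2
  #...# -> .   bit 17 = 0  t=1,i=12
  #.... -> .   bit 16 = 0  t=1,i=1
  .#### -> .   bit 15 = 0  t=0,i=6
  .###. -> .   bit 14 = 0  t=0,i=2
  .##.# -> .   bit 13 = 0  t=0,i=12
  .##.. -> .   bit 12 = 0  t=1,i=15
  .#.## -> #   bit 11 = 1  t=4,i=9
  .#.#. -> #   bit 10 = 1  t=2,i=4
  .#..# -> #   bit 9 = 1  t=0,i=15
  .#... -> .   bit 8 = 0  t=1,i=11
  ..### -> .   bit 7 = 0  t=0,i=1
  ..##. -> .   bit 6 = 0  t=1,i=7
  ..#.# -> .   bit 5 = 0  t=2,i=3
  ..#.. -> .   bit 4 = 0  t=1,i=4
  ...## -> #   bit 3 = 1  t=1,i=13
  ...#. -> #   bit 2 = 1  t=1,i=3
  ....# -> .   bit 1 = 0  t=1,i=2
  ..... -> .   bit 0 = 0  t=6,i=1
  bits 11001011000100000000111000001100 = 3406827020

3406827020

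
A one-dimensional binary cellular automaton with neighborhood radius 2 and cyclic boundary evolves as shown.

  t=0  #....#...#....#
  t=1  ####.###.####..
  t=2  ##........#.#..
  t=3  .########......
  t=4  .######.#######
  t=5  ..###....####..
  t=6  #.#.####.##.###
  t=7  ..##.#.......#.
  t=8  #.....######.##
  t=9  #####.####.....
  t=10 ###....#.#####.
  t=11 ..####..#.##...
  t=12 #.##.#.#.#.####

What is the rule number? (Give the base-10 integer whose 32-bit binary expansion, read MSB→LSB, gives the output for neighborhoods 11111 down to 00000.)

  [31] ##### => #  t=3,i=3
  [30] ####. => .  t=1,i=2
  [29] ###.# => .  t=1,i=3
  [28] ###.. => #  t=1,i=12
  [27] ##.## => .  t=1,i=4
  [26] ##.#. => .  t=6,i=1
  [25] ##..# => .  t=1,i=13
  [24] ##... => #  t=0,i=1
  [23] #.### => .  t=1,i=5
  [22] #.##. => .  t=6,i=9
  [21] #.#.# => #  t=6,i=2
  [20] #.#.. => .  t=2,i=12
  [19] #..## => .  t=1,i=14
  [18] #..#. => #  t=11,i=7
  [17] #...# => #  t=0,i=7
  [16] #.... => #  t=0,i=2
  [15] .#### => #  t=1,i=1
  [14] .###. => .  t=1,i=6
  [13] .##.# => .  t=6,i=10
  [12] .##.. => #  t=0,i=0
  [11] .#.## => #  t=6,i=3
  [10] .#.#. => .  t=2,i=11
  [9] .#..# => .  t=2,i=13
  [8] .#... => #  t=0,i=6
  [7] ..### => #  t=1,i=0
  [6] ..##. => .  t=0,i=14
  [5] ..#.# => .  t=2,i=10
  [4] ..#.. => #  t=0,i=5
  [3] ...## => .  t=0,i=13
  [2] ...#. => .  t=0,i=4
  [1] ....# => #  t=0,i=3
  [0] ..... => #  t=2,i=4
  bits 10010001001001111001100110010011 = 2435291539

2435291539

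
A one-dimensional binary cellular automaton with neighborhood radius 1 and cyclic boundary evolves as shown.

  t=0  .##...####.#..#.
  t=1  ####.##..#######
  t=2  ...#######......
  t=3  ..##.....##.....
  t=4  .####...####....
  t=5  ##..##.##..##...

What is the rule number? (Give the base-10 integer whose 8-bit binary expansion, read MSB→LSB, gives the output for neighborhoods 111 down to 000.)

126

  ###|.  b7=0 t=0,i=7
  ##.|#  b6=1 t=0,i=2
  #.#|#  b5=1 t=0,i=10
  #..|#  b4=1 t=0,i=3
  .##|#  b3=1 t=0,i=1
  .#.|#  b2=1 t=0,i=11
  ..#|#  b1=1 t=0,i=0
  ...|.  b0=0 t=0,i=4
  bits 01111110 = 126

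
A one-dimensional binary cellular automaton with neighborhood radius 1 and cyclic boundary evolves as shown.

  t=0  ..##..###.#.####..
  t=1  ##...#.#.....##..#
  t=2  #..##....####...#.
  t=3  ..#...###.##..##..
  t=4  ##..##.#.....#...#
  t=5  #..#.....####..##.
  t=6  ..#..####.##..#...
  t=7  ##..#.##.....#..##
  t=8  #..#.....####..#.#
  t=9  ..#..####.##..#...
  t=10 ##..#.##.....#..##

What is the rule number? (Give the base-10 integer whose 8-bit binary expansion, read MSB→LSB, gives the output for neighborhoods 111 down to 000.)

131

  ### -> #   bit 7 = 1  t=0,i=7
  ##. -> .   bit 6 = 0  t=0,i=3
  #.# -> .   bit 5 = 0  t=0,i=9
  #.. -> .   bit 4 = 0  t=0,i=4
  .## -> .   bit 3 = 0  t=0,i=2
  .#. -> .   bit 2 = 0  t=0,i=10
  ..# -> #   bit 1 = 1  t=0,i=1
  ... -> #   bit 0 = 1  t=0,i=0
  bits 10000011 = 131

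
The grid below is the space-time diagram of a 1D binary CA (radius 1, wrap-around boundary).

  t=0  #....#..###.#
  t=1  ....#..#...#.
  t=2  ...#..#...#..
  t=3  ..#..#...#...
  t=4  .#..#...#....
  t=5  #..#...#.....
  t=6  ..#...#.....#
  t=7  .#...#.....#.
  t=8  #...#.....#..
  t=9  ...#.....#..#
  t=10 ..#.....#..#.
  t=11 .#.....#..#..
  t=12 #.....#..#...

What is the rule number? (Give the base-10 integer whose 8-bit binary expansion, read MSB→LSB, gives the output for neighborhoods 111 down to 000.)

34

  ### -> .   bit 7 = 0  t=0,i=9
  ##. -> .   bit 6 = 0  t=0,i=0
  #.# -> #   bit 5 = 1  t=0,i=11
  #.. -> .   bit 4 = 0  t=0,i=1
  .## -> .   bit 3 = 0  t=0,i=8
  .#. -> .   bit 2 = 0  t=0,i=5
  ..# -> #   bit 1 = 1  t=0,i=4
  ... -> .   bit 0 = 0  t=0,i=2
  bits 00100010 = 34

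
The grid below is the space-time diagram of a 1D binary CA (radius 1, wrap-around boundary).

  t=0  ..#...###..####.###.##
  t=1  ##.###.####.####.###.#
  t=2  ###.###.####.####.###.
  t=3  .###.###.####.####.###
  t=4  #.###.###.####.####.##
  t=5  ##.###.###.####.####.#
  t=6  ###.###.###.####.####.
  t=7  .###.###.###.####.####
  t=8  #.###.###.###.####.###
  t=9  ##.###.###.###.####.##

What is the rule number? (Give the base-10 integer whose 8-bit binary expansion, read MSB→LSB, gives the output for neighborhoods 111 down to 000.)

  nb ###: next=#  (t=0,i=7, bit7=1)
  nb ##.: next=#  (t=0,i=8, bit6=1)
  nb #.#: next=#  (t=0,i=15, bit5=1)
  nb #..: next=#  (t=0,i=0, bit4=1)
  nb .##: next=.  (t=0,i=6, bit3=0)
  nb .#.: next=.  (t=0,i=2, bit2=0)
  nb ..#: next=#  (t=0,i=1, bit1=1)
  nb ...: next=#  (t=0,i=4, bit0=1)
  bits 11110011 = 243

243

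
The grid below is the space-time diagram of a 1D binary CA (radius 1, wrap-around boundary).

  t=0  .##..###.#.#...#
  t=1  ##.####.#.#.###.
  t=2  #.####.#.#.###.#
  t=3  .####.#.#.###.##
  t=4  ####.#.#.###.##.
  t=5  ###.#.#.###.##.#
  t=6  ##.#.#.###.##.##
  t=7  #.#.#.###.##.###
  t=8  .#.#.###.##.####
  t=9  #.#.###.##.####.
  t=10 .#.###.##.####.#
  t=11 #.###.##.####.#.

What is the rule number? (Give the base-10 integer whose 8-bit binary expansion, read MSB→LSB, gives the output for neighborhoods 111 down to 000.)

187

  [7] ### => #  t=0,i=6
  [6] ##. => .  t=0,i=2
  [5] #.# => #  t=0,i=0
  [4] #.. => #  t=0,i=3
  [3] .## => #  t=0,i=1
  [2] .#. => .  t=0,i=9
  [1] ..# => #  t=0,i=4
  [0] ... => #  t=0,i=13
  bits 10111011 = 187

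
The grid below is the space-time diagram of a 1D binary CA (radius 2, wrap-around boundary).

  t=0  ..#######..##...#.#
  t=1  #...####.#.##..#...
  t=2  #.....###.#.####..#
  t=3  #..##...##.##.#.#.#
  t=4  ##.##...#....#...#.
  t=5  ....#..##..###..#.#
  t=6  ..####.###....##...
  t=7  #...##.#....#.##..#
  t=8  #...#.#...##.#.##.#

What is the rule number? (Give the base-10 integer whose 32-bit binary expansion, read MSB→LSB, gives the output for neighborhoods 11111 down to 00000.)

3867417175

  [31] ##### => #  t=0,i=4
  [30] ####. => #  t=0,i=7
  [29] ###.# => #  t=1,i=7
  [28] ###.. => .  t=0,i=8
  [27] ##.## => .  t=3,i=10
  [26] ##.#. => #  t=1,i=8
  [25] ##..# => #  t=0,i=9
  [24] ##... => .  t=0,i=13
  [23] #.### => #  t=2,i=12
  [22] #.##. => .  t=1,i=11
  [21] #.#.# => .  t=1,i=9
  [20] #.#.. => .  t=0,i=18
  [19] #..## => .  t=0,i=1
  [18] #..#. => #  t=1,i=14
  [17] #...# => .  t=0,i=14
  [16] #.... => .  t=2,i=2
  [15] .#### => .  t=0,i=3
  [14] .###. => .  t=2,i=7
  [13] .##.# => .  t=3,i=9
  [12] .##.. => #  t=0,i=12
  [11] .#.## => #  t=1,i=10
  [10] .#.#. => .  t=0,i=17
  [9] .#..# => #  t=0,i=0
  [8] .#... => .  t=1,i=1
  [7] ..### => .  t=0,i=2
  [6] ..##. => #  t=0,i=11
  [5] ..#.# => .  t=0,i=16
  [4] ..#.. => #  t=1,i=0
  [3] ...## => .  t=1,i=3
  [2] ...#. => #  t=0,i=15
  [1] ....# => #  t=2,i=4
  [0] ..... => #  t=2,i=3
  bits 11100110100001000001101001010111 = 3867417175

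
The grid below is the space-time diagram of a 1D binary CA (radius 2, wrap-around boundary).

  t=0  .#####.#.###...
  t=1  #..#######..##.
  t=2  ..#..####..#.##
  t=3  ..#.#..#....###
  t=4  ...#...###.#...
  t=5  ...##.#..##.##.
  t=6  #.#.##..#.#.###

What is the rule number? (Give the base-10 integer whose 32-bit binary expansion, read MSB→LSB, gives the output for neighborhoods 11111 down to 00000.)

3857267992

  ##### -> #   bit 31 = 1  t=0,i=3
  ####. -> #   bit 30 = 1  t=0,i=4
  ###.# -> #   bit 29 = 1  t=0,i=5
  ###.. -> .   bit 28 = 0  t=0,i=11
  ##.## -> .   bit 27 = 0  t=5,i=11
  ##.#. -> #   bit 26 = 1  t=0,i=6
  ##..# -> .   bit 25 = 0  t=1,i=10
  ##... -> #   bit 24 = 1  t=0,i=12
  #.### -> #   bit 23 = 1  t=0,i=9
  #.##. -> #   bit 22 = 1  t=2,i=13
  #.#.# -> #   bit 21 = 1  t=0,i=7
  #.#.. -> .   bit 20 = 0  t=1,i=0
  #..## -> #   bit 19 = 1  t=1,i=2
  #..#. -> .   bit 18 = 0  t=2,i=1
  #...# -> .   bit 17 = 0  t=4,i=5
  #.... -> #   bit 16 = 1  t=0,i=13
  .#### -> .   bit 15 = 0  t=0,i=2
  .###. -> .   bit 14 = 0  t=0,i=10
  .##.# -> #   bit 13 = 1  t=1,i=13
  .##.. -> #   bit 12 = 1  t=2,i=14
  .#.## -> #   bit 11 = 1  t=0,i=8
  .#.#. -> #   bit 10 = 1  t=3,i=3
  .#..# -> .   bit 9 = 0  t=1,i=1
  .#... -> #   bit 8 = 1  t=3,i=8
  ..### -> .   bit 7 = 0  t=0,i=1
  ..##. -> .   bit 6 = 0  t=1,i=12
  ..#.# -> .   bit 5 = 0  t=2,i=11
  ..#.. -> #   bit 4 = 1  t=2,i=2
  ...## -> #   bit 3 = 1  t=0,i=0
  ...#. -> .   bit 2 = 0  t=4,i=2
  ....# -> .   bit 1 = 0  t=0,i=14
  ..... -> .   bit 0 = 0  t=4,i=0
  bits 11100101111010010011110100011000 = 3857267992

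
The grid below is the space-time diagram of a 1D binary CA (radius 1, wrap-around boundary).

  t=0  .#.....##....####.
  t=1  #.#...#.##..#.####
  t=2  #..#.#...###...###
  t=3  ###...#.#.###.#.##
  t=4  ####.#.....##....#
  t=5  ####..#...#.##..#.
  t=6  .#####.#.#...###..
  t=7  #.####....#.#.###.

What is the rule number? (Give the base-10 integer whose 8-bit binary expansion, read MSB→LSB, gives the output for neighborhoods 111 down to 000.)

210

  ###|#  b7=1 t=0,i=14
  ##.|#  b6=1 t=0,i=8
  #.#|.  b5=0 t=1,i=1
  #..|#  b4=1 t=0,i=2
  .##|.  b3=0 t=0,i=7
  .#.|.  b2=0 t=0,i=1
  ..#|#  b1=1 t=0,i=0
  ...|.  b0=0 t=0,i=3
  bits 11010010 = 210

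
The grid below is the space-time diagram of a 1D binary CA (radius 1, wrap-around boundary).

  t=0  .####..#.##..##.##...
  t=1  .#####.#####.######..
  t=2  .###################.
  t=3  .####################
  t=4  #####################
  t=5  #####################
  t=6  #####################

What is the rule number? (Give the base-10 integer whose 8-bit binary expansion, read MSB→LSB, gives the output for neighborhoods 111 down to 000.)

252

  ###|#  b7=1 t=0,i=2
  ##.|#  b6=1 t=0,i=4
  #.#|#  b5=1 t=0,i=8
  #..|#  b4=1 t=0,i=5
  .##|#  b3=1 t=0,i=1
  .#.|#  b2=1 t=0,i=7
  ..#|.  b1=0 t=0,i=0
  ...|.  b0=0 t=0,i=19
  bits 11111100 = 252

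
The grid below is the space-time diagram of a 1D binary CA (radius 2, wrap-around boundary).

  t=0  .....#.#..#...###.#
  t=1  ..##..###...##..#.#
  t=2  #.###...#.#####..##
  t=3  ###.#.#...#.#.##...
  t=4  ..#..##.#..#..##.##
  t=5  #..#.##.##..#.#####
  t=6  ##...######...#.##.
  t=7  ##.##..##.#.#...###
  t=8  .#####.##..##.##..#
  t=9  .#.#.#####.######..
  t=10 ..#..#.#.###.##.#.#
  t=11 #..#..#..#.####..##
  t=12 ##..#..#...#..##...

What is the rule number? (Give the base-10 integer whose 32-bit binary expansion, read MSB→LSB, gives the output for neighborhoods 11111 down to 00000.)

3134338635

  #####|#  b31=1 t=2,i=12
  ####.|.  b30=0 t=2,i=13
  ###.#|#  b29=1 t=0,i=16
  ###..|#  b28=1 t=1,i=8
  ##.##|#  b27=1 t=2,i=1
  ##.#.|.  b26=0 t=0,i=17
  ##..#|#  b25=1 t=1,i=4
  ##...|.  b24=0 t=1,i=9
  #.###|#  b23=1 t=2,i=2
  #.##.|#  b22=1 t=3,i=14
  #.#.#|.  b21=0 t=3,i=4
  #.#..|#  b20=1 t=0,i=7
  #..##|.  b19=0 t=1,i=1
  #..#.|.  b18=0 t=0,i=9
  #...#|#  b17=1 t=0,i=12
  #....|.  b16=0 t=0,i=1
  .####|.  b15=0 t=2,i=11
  .###.|.  b14=0 t=0,i=15
  .##.#|#  b13=1 t=4,i=6
  .##..|#  b12=1 t=1,i=3
  .#.##|.  b11=0 t=2,i=9
  .#.#.|#  b10=1 t=0,i=6
  .#..#|#  b9=1 t=0,i=8
  .#...|.  b8=0 t=0,i=0
  ..###|.  b7=0 t=0,i=14
  ..##.|#  b6=1 t=1,i=2
  ..#.#|.  b5=0 t=0,i=5
  ..#..|.  b4=0 t=0,i=10
  ...##|#  b3=1 t=0,i=13
  ...#.|.  b2=0 t=0,i=4
  ....#|#  b1=1 t=0,i=3
  .....|#  b0=1 t=0,i=2
  bits 10111010110100100011011001001011 = 3134338635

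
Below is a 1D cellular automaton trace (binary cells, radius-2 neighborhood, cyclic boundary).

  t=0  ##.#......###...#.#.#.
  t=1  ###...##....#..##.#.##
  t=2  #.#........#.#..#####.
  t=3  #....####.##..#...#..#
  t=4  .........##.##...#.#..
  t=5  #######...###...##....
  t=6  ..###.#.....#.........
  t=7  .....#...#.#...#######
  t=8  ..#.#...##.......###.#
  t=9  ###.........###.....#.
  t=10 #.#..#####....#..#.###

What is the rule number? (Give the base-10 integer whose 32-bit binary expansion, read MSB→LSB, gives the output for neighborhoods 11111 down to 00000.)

2665753125

  ##### -> #   bit 31 = 1  t=1,i=0
  ####. -> .   bit 30 = 0  t=1,i=1
  ###.# -> .   bit 29 = 0  t=2,i=20
  ###.. -> #   bit 28 = 1  t=0,i=12
  ##.## -> #   bit 27 = 1  t=3,i=9
  ##.#. -> #   bit 26 = 1  t=0,i=2
  ##..# -> #   bit 25 = 1  t=3,i=12
  ##... -> .   bit 24 = 0  t=0,i=13
  #.### -> #   bit 23 = 1  t=1,i=20
  #.##. -> #   bit 22 = 1  t=0,i=0
  #.#.# -> #   bit 21 = 1  t=0,i=18
  #.#.. -> .   bit 20 = 0  t=0,i=3
  #..## -> .   bit 19 = 0  t=1,i=14
  #..#. -> #   bit 18 = 1  t=3,i=13
  #...# -> .   bit 17 = 0  t=0,i=14
  #.... -> .   bit 16 = 0  t=0,i=5
  .#### -> .   bit 15 = 0  t=1,i=21
  .###. -> .   bit 14 = 0  t=0,i=11
  .##.# -> #   bit 13 = 1  t=0,i=1
  .##.. -> .   bit 12 = 0  t=1,i=7
  .#.## -> #   bit 11 = 1  t=0,i=21
  .#.#. -> .   bit 10 = 0  t=0,i=17
  .#..# -> #   bit 9 = 1  t=1,i=13
  .#... -> .   bit 8 = 0  t=0,i=4
  ..### -> .   bit 7 = 0  t=0,i=10
  ..##. -> .   bit 6 = 0  t=1,i=6
  ..#.# -> #   bit 5 = 1  t=0,i=16
  ..#.. -> .   bit 4 = 0  t=1,i=12
  ...## -> .   bit 3 = 0  t=0,i=9
  ...#. -> #   bit 2 = 1  t=0,i=15
  ....# -> .   bit 1 = 0  t=0,i=8
  ..... -> #   bit 0 = 1  t=0,i=6
  bits 10011110111001000010101000100101 = 2665753125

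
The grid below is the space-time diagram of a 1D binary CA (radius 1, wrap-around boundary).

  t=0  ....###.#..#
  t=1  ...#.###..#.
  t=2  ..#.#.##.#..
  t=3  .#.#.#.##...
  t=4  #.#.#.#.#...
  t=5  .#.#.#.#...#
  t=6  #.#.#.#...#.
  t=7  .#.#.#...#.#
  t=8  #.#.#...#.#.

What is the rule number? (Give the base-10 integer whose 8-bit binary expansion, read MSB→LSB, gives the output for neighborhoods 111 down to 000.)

  [7] ### => #  t=0,i=5
  [6] ##. => #  t=0,i=6
  [5] #.# => #  t=0,i=7
  [4] #.. => .  t=0,i=0
  [3] .## => .  t=0,i=4
  [2] .#. => .  t=0,i=8
  [1] ..# => #  t=0,i=3
  [0] ... => .  t=0,i=1
  bits 11100010 = 226

226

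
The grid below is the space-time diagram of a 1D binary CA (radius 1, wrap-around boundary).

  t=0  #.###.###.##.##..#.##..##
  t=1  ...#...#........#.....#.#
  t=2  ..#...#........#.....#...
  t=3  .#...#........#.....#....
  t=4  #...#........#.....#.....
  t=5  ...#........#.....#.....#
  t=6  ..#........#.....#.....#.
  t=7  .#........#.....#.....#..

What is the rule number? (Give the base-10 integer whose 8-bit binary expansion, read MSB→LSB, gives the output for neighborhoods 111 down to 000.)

130

  ###|#  b7=1 t=0,i=3
  ##.|.  b6=0 t=0,i=0
  #.#|.  b5=0 t=0,i=1
  #..|.  b4=0 t=0,i=15
  .##|.  b3=0 t=0,i=2
  .#.|.  b2=0 t=0,i=17
  ..#|#  b1=1 t=0,i=16
  ...|.  b0=0 t=1,i=1
  bits 10000010 = 130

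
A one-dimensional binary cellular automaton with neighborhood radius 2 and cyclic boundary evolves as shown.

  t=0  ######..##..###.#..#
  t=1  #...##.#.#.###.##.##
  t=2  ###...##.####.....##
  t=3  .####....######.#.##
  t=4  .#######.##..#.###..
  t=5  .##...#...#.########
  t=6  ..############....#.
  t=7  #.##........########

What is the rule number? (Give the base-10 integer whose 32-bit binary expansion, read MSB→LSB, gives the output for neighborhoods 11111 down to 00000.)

  ##### -> .   bit 31 = 0  t=0,i=1
  ####. -> #   bit 30 = 1  t=0,i=4
  ###.# -> .   bit 29 = 0  t=0,i=14
  ###.. -> #   bit 28 = 1  t=0,i=5
  ##.## -> .   bit 27 = 0  t=1,i=14
  ##.#. -> #   bit 26 = 1  t=0,i=15
  ##..# -> .   bit 25 = 0  t=0,i=6
  ##... -> #   bit 24 = 1  t=1,i=1
  #.### -> #   bit 23 = 1  t=1,i=11
  #.##. -> .   bit 22 = 0  t=1,i=15
  #.#.# -> #   bit 21 = 1  t=1,i=7
  #.#.. -> #   bit 20 = 1  t=0,i=16
  #..## -> #   bit 19 = 1  t=0,i=7
  #..#. -> #   bit 18 = 1  t=4,i=12
  #...# -> #   bit 17 = 1  t=1,i=2
  #.... -> #   bit 16 = 1  t=2,i=14
  .#### -> #   bit 15 = 1  t=0,i=0
  .###. -> #   bit 14 = 1  t=0,i=13
  .##.# -> .   bit 13 = 0  t=1,i=5
  .##.. -> #   bit 12 = 1  t=0,i=9
  .#.## -> #   bit 11 = 1  t=1,i=10
  .#.#. -> .   bit 10 = 0  t=1,i=8
  .#..# -> .   bit 9 = 0  t=0,i=17
  .#... -> #   bit 8 = 1  t=5,i=7
  ..### -> #   bit 7 = 1  t=0,i=12
  ..##. -> .   bit 6 = 0  t=0,i=8
  ..#.# -> #   bit 5 = 1  t=4,i=13
  ..#.. -> #   bit 4 = 1  t=5,i=6
  ...## -> .   bit 3 = 0  t=1,i=3
  ...#. -> #   bit 2 = 1  t=5,i=5
  ....# -> #   bit 1 = 1  t=2,i=16
  ..... -> .   bit 0 = 0  t=2,i=15
  bits 01010101101111111101100110110110 = 1438636470

1438636470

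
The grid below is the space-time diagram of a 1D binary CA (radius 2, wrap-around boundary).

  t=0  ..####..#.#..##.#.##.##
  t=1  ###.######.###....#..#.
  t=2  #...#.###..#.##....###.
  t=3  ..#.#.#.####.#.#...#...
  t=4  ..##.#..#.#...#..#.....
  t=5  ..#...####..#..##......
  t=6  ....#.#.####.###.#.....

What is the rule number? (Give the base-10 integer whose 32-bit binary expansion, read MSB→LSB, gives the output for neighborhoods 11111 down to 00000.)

  ##### -> #   bit 31 = 1  t=1,i=6
  ####. -> #   bit 30 = 1  t=0,i=4
  ###.# -> .   bit 29 = 0  t=1,i=2
  ###.. -> #   bit 28 = 1  t=0,i=5
  ##.## -> .   bit 27 = 0  t=0,i=20
  ##.#. -> .   bit 26 = 0  t=0,i=15
  ##..# -> #   bit 25 = 1  t=0,i=0
  ##... -> #   bit 24 = 1  t=1,i=14
  #.### -> #   bit 23 = 1  t=1,i=0
  #.##. -> #   bit 22 = 1  t=0,i=18
  #.#.# -> .   bit 21 = 0  t=0,i=16
  #.#.. -> .   bit 20 = 0  t=0,i=10
  #..## -> #   bit 19 = 1  t=0,i=1
  #..#. -> #   bit 18 = 1  t=0,i=7
  #...# -> #   bit 17 = 1  t=2,i=2
  #.... -> .   bit 16 = 0  t=1,i=15
  .#### -> .   bit 15 = 0  t=0,i=3
  .###. -> .   bit 14 = 0  t=1,i=1
  .##.# -> .   bit 13 = 0  t=0,i=14
  .##.. -> .   bit 12 = 0  t=0,i=22
  .#.## -> .   bit 11 = 0  t=0,i=17
  .#.#. -> #   bit 10 = 1  t=0,i=9
  .#..# -> #   bit 9 = 1  t=0,i=11
  .#... -> .   bit 8 = 0  t=2,i=1
  ..### -> #   bit 7 = 1  t=0,i=2
  ..##. -> #   bit 6 = 1  t=0,i=13
  ..#.# -> #   bit 5 = 1  t=0,i=8
  ..#.. -> .   bit 4 = 0  t=1,i=18
  ...## -> .   bit 3 = 0  t=2,i=18
  ...#. -> .   bit 2 = 0  t=1,i=17
  ....# -> .   bit 1 = 0  t=1,i=16
  ..... -> .   bit 0 = 0  t=3,i=22
  bits 11010011110011100000011011100000 = 3553494752

3553494752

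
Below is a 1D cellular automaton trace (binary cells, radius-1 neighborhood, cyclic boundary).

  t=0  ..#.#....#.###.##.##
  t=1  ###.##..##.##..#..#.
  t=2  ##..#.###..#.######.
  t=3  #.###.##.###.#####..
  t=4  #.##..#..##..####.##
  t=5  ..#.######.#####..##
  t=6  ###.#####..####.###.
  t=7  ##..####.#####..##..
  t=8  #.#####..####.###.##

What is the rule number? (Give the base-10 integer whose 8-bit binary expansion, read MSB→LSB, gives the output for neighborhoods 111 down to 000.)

158

  ###|#  b7=1 t=0,i=12
  ##.|.  b6=0 t=0,i=13
  #.#|.  b5=0 t=0,i=3
  #..|#  b4=1 t=0,i=0
  .##|#  b3=1 t=0,i=11
  .#.|#  b2=1 t=0,i=2
  ..#|#  b1=1 t=0,i=1
  ...|.  b0=0 t=0,i=6
  bits 10011110 = 158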